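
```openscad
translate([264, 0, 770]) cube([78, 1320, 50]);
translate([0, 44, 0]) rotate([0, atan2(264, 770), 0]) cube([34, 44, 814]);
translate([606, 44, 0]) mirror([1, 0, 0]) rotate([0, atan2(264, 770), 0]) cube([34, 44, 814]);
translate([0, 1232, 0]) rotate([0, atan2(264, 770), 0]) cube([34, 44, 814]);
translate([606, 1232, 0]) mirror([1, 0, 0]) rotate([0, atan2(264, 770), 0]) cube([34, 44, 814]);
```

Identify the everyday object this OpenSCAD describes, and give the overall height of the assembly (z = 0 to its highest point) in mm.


A sawhorse. The overall height is 820 mm.

A beam across two mirrored pairs of raked legs — a sawhorse. The beam's underside is at z = 770 (matching the legs' vertical rise in atan2(264, 770)) and the beam is 50 mm tall, so its top is at 770 + 50 = 820 mm. The raked legs top out at the beam's underside, so that is the highest point.


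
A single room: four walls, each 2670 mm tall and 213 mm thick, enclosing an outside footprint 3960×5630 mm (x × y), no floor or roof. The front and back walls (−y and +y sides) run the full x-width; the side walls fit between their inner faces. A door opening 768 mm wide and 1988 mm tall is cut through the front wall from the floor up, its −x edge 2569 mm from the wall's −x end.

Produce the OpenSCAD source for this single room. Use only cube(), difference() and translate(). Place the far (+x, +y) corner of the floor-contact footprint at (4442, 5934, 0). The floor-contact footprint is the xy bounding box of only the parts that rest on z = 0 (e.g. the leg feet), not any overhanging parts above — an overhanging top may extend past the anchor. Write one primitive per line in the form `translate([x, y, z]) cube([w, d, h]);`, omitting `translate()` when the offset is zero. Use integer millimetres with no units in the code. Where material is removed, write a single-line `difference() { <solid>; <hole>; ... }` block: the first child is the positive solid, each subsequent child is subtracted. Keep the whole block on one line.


difference() { translate([482, 304, 0]) cube([3960, 213, 2670]); translate([3051, 304, 0]) cube([768, 213, 1988]); }
translate([482, 5721, 0]) cube([3960, 213, 2670]);
translate([482, 517, 0]) cube([213, 5204, 2670]);
translate([4229, 517, 0]) cube([213, 5204, 2670]);


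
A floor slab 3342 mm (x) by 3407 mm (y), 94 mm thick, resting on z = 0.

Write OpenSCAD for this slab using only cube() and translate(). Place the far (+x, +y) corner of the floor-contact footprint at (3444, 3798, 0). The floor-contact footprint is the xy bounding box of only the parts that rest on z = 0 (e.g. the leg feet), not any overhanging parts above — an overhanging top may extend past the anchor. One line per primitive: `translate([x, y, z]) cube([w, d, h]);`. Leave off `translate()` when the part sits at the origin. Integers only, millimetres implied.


translate([102, 391, 0]) cube([3342, 3407, 94]);


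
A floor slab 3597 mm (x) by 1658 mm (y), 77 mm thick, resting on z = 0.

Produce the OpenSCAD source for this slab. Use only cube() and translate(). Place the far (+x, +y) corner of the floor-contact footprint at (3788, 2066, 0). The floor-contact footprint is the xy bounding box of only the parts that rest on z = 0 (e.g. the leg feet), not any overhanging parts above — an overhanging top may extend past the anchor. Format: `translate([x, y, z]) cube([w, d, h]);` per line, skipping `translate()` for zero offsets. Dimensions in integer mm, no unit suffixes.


translate([191, 408, 0]) cube([3597, 1658, 77]);


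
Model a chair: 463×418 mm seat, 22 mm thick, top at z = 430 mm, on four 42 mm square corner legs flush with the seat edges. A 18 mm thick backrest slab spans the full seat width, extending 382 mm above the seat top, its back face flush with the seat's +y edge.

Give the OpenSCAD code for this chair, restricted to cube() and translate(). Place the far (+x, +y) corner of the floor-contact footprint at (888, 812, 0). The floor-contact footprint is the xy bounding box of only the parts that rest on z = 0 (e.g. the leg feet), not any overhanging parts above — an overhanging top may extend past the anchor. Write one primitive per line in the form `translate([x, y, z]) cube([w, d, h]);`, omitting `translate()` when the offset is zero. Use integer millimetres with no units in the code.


translate([425, 394, 408]) cube([463, 418, 22]);
translate([425, 394, 0]) cube([42, 42, 408]);
translate([846, 394, 0]) cube([42, 42, 408]);
translate([425, 770, 0]) cube([42, 42, 408]);
translate([846, 770, 0]) cube([42, 42, 408]);
translate([425, 794, 430]) cube([463, 18, 382]);


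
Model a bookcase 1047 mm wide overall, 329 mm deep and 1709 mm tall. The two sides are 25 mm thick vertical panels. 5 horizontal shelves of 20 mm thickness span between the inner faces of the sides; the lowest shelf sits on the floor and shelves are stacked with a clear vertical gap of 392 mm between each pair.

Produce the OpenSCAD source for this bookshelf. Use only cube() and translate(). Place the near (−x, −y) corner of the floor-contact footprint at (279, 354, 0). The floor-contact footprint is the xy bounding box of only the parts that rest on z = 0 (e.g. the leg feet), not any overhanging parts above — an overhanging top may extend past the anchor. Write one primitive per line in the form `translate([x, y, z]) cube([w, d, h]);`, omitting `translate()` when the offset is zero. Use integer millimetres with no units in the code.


translate([279, 354, 0]) cube([25, 329, 1709]);
translate([1301, 354, 0]) cube([25, 329, 1709]);
translate([304, 354, 0]) cube([997, 329, 20]);
translate([304, 354, 412]) cube([997, 329, 20]);
translate([304, 354, 824]) cube([997, 329, 20]);
translate([304, 354, 1236]) cube([997, 329, 20]);
translate([304, 354, 1648]) cube([997, 329, 20]);


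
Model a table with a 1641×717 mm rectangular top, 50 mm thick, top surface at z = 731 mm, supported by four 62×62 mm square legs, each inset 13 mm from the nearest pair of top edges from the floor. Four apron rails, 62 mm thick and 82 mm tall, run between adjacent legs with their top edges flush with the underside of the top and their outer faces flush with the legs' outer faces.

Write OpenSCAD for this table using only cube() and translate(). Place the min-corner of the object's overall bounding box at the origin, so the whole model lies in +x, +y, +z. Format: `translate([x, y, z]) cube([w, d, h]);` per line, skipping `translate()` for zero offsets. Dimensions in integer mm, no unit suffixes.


// leg_h = 731 - 50 = 681
// apron z = 681 - 82 = 599
translate([0, 0, 681]) cube([1641, 717, 50]);
translate([13, 13, 0]) cube([62, 62, 681]);
translate([1566, 13, 0]) cube([62, 62, 681]);
translate([13, 642, 0]) cube([62, 62, 681]);
translate([1566, 642, 0]) cube([62, 62, 681]);
translate([75, 13, 599]) cube([1491, 62, 82]);
translate([75, 642, 599]) cube([1491, 62, 82]);
translate([13, 75, 599]) cube([62, 567, 82]);
translate([1566, 75, 599]) cube([62, 567, 82]);


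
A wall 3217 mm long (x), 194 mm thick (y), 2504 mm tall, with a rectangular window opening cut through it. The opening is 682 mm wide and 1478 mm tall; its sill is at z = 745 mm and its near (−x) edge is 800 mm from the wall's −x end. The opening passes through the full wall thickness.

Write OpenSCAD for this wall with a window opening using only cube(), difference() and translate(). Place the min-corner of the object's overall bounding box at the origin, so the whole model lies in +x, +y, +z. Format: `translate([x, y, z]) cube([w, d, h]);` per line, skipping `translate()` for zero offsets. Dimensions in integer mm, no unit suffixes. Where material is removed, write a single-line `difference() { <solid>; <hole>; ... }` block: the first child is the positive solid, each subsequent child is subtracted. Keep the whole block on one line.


difference() { cube([3217, 194, 2504]); translate([800, 0, 745]) cube([682, 194, 1478]); }


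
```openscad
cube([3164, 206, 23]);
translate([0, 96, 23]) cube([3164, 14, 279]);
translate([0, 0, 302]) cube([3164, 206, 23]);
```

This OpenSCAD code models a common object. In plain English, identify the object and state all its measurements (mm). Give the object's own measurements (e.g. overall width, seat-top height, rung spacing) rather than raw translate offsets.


An I-beam lying along x, 3164 mm long. Overall section height 325 mm. Two flanges 206 mm wide (y) and 23 mm thick, one on the floor and one at the top; a web 14 mm thick runs between them, centred on the flange width.


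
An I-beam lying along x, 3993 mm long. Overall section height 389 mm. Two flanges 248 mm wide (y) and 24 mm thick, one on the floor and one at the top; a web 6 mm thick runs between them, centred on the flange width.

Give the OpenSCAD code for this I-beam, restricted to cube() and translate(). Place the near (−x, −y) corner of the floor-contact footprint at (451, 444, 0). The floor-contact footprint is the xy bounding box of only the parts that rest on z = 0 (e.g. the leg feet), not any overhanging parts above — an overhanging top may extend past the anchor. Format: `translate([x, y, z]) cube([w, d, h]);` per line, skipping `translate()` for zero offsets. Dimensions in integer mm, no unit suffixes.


translate([451, 444, 0]) cube([3993, 248, 24]);
translate([451, 565, 24]) cube([3993, 6, 341]);
translate([451, 444, 365]) cube([3993, 248, 24]);


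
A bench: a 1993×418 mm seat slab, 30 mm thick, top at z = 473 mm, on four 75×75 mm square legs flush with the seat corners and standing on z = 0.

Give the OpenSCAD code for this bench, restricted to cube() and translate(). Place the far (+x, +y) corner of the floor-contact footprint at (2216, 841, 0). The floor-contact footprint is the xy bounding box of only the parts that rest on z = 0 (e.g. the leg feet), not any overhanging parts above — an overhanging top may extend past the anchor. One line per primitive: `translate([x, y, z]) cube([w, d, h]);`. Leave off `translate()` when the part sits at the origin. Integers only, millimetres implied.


translate([223, 423, 443]) cube([1993, 418, 30]);
translate([223, 423, 0]) cube([75, 75, 443]);
translate([223, 766, 0]) cube([75, 75, 443]);
translate([2141, 423, 0]) cube([75, 75, 443]);
translate([2141, 766, 0]) cube([75, 75, 443]);


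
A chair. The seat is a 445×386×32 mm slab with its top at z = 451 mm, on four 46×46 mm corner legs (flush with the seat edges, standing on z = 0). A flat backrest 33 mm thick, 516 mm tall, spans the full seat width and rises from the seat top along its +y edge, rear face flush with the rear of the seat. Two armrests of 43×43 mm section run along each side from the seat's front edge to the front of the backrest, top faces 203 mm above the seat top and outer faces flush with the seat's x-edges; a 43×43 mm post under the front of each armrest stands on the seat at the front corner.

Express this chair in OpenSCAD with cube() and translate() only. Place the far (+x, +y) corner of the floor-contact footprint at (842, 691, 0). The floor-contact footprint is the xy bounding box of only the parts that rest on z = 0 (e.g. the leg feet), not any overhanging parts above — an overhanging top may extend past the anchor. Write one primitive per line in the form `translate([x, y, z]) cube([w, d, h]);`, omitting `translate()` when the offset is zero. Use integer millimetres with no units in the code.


translate([397, 305, 419]) cube([445, 386, 32]);
translate([397, 305, 0]) cube([46, 46, 419]);
translate([796, 305, 0]) cube([46, 46, 419]);
translate([397, 645, 0]) cube([46, 46, 419]);
translate([796, 645, 0]) cube([46, 46, 419]);
translate([397, 658, 451]) cube([445, 33, 516]);
translate([397, 305, 611]) cube([43, 353, 43]);
translate([799, 305, 611]) cube([43, 353, 43]);
translate([397, 305, 451]) cube([43, 43, 160]);
translate([799, 305, 451]) cube([43, 43, 160]);


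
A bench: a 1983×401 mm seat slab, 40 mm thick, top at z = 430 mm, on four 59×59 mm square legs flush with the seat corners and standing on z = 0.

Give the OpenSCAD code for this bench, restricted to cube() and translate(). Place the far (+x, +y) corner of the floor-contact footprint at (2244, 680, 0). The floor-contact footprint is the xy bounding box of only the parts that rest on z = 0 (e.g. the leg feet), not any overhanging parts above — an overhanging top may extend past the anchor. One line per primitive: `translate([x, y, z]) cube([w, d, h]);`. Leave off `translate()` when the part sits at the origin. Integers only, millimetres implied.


translate([261, 279, 390]) cube([1983, 401, 40]);
translate([261, 279, 0]) cube([59, 59, 390]);
translate([261, 621, 0]) cube([59, 59, 390]);
translate([2185, 279, 0]) cube([59, 59, 390]);
translate([2185, 621, 0]) cube([59, 59, 390]);


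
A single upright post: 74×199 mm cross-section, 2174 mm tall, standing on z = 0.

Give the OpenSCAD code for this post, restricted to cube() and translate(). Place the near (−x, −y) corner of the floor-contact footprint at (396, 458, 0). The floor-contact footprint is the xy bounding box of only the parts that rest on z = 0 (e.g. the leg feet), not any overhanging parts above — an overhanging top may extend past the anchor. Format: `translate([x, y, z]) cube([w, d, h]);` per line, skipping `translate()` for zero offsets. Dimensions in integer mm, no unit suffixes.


translate([396, 458, 0]) cube([74, 199, 2174]);


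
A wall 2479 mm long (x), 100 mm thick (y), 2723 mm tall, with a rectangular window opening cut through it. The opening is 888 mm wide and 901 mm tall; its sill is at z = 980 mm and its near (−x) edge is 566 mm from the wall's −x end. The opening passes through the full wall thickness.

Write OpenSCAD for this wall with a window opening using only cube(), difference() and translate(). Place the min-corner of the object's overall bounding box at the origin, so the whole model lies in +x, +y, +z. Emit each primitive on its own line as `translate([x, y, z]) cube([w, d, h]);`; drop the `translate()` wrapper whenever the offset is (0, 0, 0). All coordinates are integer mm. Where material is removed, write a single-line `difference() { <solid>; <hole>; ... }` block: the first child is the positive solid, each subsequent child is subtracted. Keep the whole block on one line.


difference() { cube([2479, 100, 2723]); translate([566, 0, 980]) cube([888, 100, 901]); }


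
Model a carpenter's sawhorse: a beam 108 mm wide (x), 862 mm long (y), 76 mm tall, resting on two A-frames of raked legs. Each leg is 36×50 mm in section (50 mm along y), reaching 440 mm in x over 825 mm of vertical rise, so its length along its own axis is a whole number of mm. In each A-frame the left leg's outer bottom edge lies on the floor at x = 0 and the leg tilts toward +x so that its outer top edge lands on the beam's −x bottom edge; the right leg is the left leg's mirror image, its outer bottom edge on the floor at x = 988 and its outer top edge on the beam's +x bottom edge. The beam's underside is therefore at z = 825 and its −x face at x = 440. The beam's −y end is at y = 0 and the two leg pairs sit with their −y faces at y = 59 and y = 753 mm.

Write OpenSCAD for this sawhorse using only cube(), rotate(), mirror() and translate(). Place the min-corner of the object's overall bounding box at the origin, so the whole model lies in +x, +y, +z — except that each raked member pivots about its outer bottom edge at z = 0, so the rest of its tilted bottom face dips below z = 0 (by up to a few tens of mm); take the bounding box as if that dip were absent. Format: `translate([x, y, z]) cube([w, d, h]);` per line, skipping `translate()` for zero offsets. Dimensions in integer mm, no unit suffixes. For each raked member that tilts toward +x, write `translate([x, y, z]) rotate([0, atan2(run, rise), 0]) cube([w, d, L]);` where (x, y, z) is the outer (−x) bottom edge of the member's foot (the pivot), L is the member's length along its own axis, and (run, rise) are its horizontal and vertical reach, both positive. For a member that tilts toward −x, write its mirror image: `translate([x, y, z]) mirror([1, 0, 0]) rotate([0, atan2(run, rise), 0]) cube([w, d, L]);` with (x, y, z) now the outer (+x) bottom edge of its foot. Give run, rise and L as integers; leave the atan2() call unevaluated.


translate([440, 0, 825]) cube([108, 862, 76]);
translate([0, 59, 0]) rotate([0, atan2(440, 825), 0]) cube([36, 50, 935]);
translate([988, 59, 0]) mirror([1, 0, 0]) rotate([0, atan2(440, 825), 0]) cube([36, 50, 935]);
translate([0, 753, 0]) rotate([0, atan2(440, 825), 0]) cube([36, 50, 935]);
translate([988, 753, 0]) mirror([1, 0, 0]) rotate([0, atan2(440, 825), 0]) cube([36, 50, 935]);


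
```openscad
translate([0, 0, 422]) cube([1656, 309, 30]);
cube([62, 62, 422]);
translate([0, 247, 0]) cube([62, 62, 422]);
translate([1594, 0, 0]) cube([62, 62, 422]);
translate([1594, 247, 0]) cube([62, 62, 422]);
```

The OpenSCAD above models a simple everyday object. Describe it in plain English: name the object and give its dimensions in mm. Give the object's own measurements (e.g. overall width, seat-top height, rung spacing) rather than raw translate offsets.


A long wooden bench with a 1656 mm (x) × 309 mm (y) seat, 30 mm thick, its top surface 452 mm above the floor. Four 62 mm square legs at the seat corners, flush with the edges, run from z = 0 to the seat underside.


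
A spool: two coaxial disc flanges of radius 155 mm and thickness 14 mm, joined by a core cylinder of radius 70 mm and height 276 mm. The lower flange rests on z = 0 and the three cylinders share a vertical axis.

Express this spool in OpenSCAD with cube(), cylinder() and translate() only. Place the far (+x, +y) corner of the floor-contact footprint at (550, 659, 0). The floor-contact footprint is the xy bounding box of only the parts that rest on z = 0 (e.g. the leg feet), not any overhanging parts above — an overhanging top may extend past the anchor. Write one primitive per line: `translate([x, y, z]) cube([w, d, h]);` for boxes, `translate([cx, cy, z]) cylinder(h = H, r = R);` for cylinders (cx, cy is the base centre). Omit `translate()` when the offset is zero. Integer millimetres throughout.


translate([395, 504, 0]) cylinder(h = 14, r = 155);
translate([395, 504, 14]) cylinder(h = 276, r = 70);
translate([395, 504, 290]) cylinder(h = 14, r = 155);


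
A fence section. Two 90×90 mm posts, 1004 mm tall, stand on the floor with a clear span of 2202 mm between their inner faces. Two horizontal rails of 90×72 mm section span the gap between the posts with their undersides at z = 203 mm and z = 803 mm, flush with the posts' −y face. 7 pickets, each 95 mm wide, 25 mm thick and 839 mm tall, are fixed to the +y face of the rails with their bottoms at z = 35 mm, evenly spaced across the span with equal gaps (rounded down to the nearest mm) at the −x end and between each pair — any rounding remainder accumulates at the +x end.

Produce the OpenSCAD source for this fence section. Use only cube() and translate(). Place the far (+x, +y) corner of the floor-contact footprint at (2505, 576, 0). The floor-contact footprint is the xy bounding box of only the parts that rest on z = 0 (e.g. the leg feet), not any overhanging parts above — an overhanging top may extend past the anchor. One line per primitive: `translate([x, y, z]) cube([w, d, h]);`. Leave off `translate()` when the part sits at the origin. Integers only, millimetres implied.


translate([123, 486, 0]) cube([90, 90, 1004]);
translate([2415, 486, 0]) cube([90, 90, 1004]);
translate([213, 486, 203]) cube([2202, 90, 72]);
translate([213, 486, 803]) cube([2202, 90, 72]);
translate([405, 576, 35]) cube([95, 25, 839]);
translate([692, 576, 35]) cube([95, 25, 839]);
translate([979, 576, 35]) cube([95, 25, 839]);
translate([1266, 576, 35]) cube([95, 25, 839]);
translate([1553, 576, 35]) cube([95, 25, 839]);
translate([1840, 576, 35]) cube([95, 25, 839]);
translate([2127, 576, 35]) cube([95, 25, 839]);


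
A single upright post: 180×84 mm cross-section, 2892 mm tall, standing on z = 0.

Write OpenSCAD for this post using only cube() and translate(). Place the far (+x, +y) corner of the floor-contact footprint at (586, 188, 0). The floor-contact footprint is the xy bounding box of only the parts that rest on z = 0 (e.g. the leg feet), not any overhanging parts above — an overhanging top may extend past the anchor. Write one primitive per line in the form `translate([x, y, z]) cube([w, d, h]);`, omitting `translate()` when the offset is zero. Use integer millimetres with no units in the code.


translate([406, 104, 0]) cube([180, 84, 2892]);


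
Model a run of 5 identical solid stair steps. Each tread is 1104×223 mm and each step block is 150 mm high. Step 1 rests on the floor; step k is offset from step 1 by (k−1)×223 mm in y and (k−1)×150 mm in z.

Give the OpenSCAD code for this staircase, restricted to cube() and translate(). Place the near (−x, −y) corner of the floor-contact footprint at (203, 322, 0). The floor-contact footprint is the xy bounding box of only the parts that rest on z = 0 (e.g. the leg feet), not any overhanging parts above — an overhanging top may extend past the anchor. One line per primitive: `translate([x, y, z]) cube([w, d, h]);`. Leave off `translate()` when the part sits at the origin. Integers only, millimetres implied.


translate([203, 322, 0]) cube([1104, 223, 150]);
translate([203, 545, 150]) cube([1104, 223, 150]);
translate([203, 768, 300]) cube([1104, 223, 150]);
translate([203, 991, 450]) cube([1104, 223, 150]);
translate([203, 1214, 600]) cube([1104, 223, 150]);


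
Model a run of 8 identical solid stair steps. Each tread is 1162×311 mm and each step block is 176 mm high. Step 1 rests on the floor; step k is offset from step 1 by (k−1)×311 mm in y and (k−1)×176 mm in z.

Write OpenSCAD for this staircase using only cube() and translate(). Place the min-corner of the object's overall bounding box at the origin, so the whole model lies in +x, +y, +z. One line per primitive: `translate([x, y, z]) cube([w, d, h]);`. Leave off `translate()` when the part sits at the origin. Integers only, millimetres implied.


cube([1162, 311, 176]);
translate([0, 311, 176]) cube([1162, 311, 176]);
translate([0, 622, 352]) cube([1162, 311, 176]);
translate([0, 933, 528]) cube([1162, 311, 176]);
translate([0, 1244, 704]) cube([1162, 311, 176]);
translate([0, 1555, 880]) cube([1162, 311, 176]);
translate([0, 1866, 1056]) cube([1162, 311, 176]);
translate([0, 2177, 1232]) cube([1162, 311, 176]);


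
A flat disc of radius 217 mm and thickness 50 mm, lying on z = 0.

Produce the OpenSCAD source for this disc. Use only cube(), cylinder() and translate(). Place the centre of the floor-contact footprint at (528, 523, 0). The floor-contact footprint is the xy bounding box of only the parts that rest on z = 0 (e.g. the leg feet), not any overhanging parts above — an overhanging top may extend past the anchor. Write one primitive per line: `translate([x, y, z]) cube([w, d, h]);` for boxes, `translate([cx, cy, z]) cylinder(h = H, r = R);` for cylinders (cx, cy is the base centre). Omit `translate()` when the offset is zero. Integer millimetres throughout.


translate([528, 523, 0]) cylinder(h = 50, r = 217);


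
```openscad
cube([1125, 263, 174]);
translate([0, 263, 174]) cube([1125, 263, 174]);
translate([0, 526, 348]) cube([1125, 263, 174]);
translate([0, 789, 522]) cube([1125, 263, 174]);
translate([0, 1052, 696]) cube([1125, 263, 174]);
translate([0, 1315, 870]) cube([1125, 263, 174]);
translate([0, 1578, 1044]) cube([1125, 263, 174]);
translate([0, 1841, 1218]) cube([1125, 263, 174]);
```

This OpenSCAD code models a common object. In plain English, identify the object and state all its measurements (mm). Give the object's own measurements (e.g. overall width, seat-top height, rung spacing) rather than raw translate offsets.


A straight staircase of 8 solid steps. Each step is 1125 mm wide (x), 263 mm deep (y, the going) and 174 mm tall (the rise). The first step rests on the floor; each subsequent step sits one going further in +y and one rise higher in +z, directly behind and above the previous step with no overlap.


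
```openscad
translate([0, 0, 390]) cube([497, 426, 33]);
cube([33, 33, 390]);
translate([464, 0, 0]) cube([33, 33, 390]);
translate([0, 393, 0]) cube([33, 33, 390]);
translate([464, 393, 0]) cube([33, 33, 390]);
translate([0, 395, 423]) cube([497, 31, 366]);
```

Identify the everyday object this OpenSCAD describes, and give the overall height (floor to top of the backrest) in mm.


A chair. The overall height is 789 mm.

A slab on four corner posts with a tall panel at the back — a chair. The seat slab sits at z = 390 with thickness 33, and the 366 mm backrest starts at the seat top, so the overall height is 390 + 33 + 366 = 789 mm.


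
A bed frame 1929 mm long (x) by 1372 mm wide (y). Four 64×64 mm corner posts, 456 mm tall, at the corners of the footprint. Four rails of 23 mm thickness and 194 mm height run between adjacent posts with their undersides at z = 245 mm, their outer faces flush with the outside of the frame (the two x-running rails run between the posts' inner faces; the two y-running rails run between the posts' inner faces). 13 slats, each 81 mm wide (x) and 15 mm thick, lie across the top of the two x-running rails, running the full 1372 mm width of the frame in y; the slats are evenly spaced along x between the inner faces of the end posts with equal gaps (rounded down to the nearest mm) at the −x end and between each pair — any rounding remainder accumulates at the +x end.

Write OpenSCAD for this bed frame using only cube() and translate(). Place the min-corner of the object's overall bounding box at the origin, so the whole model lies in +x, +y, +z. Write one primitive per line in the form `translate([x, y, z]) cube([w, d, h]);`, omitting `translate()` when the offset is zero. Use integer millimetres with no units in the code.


cube([64, 64, 456]);
translate([0, 1308, 0]) cube([64, 64, 456]);
translate([1865, 0, 0]) cube([64, 64, 456]);
translate([1865, 1308, 0]) cube([64, 64, 456]);
translate([64, 0, 245]) cube([1801, 23, 194]);
translate([64, 1349, 245]) cube([1801, 23, 194]);
translate([0, 64, 245]) cube([23, 1244, 194]);
translate([1906, 64, 245]) cube([23, 1244, 194]);
translate([117, 0, 439]) cube([81, 1372, 15]);
translate([251, 0, 439]) cube([81, 1372, 15]);
translate([385, 0, 439]) cube([81, 1372, 15]);
translate([519, 0, 439]) cube([81, 1372, 15]);
translate([653, 0, 439]) cube([81, 1372, 15]);
translate([787, 0, 439]) cube([81, 1372, 15]);
translate([921, 0, 439]) cube([81, 1372, 15]);
translate([1055, 0, 439]) cube([81, 1372, 15]);
translate([1189, 0, 439]) cube([81, 1372, 15]);
translate([1323, 0, 439]) cube([81, 1372, 15]);
translate([1457, 0, 439]) cube([81, 1372, 15]);
translate([1591, 0, 439]) cube([81, 1372, 15]);
translate([1725, 0, 439]) cube([81, 1372, 15]);


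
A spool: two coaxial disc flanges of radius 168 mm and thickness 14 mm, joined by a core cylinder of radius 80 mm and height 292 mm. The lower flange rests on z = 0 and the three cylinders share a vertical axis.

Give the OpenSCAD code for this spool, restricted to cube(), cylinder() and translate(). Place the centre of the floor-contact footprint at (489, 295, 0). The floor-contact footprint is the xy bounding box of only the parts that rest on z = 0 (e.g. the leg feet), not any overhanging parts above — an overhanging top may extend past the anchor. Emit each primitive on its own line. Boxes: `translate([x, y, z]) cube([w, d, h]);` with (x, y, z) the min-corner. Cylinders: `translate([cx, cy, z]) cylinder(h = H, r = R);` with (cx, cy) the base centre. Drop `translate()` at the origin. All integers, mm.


translate([489, 295, 0]) cylinder(h = 14, r = 168);
translate([489, 295, 14]) cylinder(h = 292, r = 80);
translate([489, 295, 306]) cylinder(h = 14, r = 168);


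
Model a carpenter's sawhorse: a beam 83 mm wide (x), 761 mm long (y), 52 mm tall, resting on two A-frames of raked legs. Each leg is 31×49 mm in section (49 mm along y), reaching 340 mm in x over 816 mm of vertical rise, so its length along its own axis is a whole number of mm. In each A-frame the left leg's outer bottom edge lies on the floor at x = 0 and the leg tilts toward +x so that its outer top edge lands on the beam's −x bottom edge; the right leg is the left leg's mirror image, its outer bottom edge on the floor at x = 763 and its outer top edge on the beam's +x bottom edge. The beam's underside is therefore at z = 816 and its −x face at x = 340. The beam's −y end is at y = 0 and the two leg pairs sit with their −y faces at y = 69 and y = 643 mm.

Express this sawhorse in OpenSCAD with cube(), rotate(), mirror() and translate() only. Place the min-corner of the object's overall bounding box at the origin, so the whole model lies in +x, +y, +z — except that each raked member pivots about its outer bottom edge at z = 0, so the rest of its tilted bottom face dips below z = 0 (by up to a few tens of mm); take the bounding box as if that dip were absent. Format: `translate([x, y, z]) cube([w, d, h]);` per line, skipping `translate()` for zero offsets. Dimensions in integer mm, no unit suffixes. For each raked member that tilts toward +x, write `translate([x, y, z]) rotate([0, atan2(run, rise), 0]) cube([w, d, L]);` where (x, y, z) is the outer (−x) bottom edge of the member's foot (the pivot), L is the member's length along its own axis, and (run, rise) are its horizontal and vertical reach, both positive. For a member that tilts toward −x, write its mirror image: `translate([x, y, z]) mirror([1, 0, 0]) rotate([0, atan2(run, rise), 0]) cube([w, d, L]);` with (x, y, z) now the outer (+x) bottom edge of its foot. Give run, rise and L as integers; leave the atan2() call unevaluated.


// leg length = √(340² + 816²) = 884
// right-leg outer foot x = 2·340 + 83 = 763
// beam min-corner = (340, 0, 816)
translate([340, 0, 816]) cube([83, 761, 52]);
translate([0, 69, 0]) rotate([0, atan2(340, 816), 0]) cube([31, 49, 884]);
translate([763, 69, 0]) mirror([1, 0, 0]) rotate([0, atan2(340, 816), 0]) cube([31, 49, 884]);
translate([0, 643, 0]) rotate([0, atan2(340, 816), 0]) cube([31, 49, 884]);
translate([763, 643, 0]) mirror([1, 0, 0]) rotate([0, atan2(340, 816), 0]) cube([31, 49, 884]);


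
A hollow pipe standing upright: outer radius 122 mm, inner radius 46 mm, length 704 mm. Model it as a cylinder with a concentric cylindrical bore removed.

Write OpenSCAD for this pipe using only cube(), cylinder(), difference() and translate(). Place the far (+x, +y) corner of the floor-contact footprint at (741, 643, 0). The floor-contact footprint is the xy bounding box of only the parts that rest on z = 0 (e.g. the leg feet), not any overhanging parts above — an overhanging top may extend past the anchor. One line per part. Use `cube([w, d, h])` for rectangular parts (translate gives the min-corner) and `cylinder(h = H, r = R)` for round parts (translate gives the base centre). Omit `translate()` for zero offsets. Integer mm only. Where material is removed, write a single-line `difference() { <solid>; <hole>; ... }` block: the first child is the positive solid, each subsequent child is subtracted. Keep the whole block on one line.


difference() { translate([619, 521, 0]) cylinder(h = 704, r = 122); translate([619, 521, 0]) cylinder(h = 704, r = 46); }


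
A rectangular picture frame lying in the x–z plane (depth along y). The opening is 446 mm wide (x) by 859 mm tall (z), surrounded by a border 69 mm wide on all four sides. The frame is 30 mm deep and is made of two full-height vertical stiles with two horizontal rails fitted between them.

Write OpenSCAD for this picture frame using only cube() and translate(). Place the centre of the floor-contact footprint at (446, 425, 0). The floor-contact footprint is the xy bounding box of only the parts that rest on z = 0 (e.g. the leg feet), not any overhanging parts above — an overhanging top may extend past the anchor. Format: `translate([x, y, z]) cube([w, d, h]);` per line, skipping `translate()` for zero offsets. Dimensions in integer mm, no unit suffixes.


translate([154, 410, 0]) cube([69, 30, 997]);
translate([669, 410, 0]) cube([69, 30, 997]);
translate([223, 410, 0]) cube([446, 30, 69]);
translate([223, 410, 928]) cube([446, 30, 69]);


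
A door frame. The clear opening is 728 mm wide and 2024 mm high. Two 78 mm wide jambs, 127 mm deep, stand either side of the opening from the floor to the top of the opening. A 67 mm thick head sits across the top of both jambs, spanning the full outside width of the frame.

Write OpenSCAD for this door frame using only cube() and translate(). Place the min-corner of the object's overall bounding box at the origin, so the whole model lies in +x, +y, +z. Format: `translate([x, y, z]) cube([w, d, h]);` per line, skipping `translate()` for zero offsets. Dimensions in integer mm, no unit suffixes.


cube([78, 127, 2024]);
translate([806, 0, 0]) cube([78, 127, 2024]);
translate([0, 0, 2024]) cube([884, 127, 67]);


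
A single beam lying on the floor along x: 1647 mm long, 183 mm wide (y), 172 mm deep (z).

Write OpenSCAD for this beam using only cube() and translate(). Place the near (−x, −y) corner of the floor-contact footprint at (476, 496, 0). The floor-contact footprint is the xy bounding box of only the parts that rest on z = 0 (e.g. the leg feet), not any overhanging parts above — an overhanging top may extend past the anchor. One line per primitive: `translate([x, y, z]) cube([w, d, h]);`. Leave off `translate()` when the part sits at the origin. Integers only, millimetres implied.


translate([476, 496, 0]) cube([1647, 183, 172]);


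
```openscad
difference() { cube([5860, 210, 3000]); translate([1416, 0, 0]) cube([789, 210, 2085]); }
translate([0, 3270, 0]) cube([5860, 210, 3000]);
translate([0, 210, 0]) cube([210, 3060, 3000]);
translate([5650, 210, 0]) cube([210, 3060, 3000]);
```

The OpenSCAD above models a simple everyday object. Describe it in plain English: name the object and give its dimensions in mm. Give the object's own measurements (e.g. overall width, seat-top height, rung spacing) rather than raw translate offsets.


A single room: four walls, each 3000 mm tall and 210 mm thick, enclosing an outside footprint 5860×3480 mm (x × y), no floor or roof. The front and back walls (−y and +y sides) run the full x-width; the side walls fit between their inner faces. A door opening 789 mm wide and 2085 mm tall is cut through the front wall from the floor up, its −x edge 1416 mm from the wall's −x end.


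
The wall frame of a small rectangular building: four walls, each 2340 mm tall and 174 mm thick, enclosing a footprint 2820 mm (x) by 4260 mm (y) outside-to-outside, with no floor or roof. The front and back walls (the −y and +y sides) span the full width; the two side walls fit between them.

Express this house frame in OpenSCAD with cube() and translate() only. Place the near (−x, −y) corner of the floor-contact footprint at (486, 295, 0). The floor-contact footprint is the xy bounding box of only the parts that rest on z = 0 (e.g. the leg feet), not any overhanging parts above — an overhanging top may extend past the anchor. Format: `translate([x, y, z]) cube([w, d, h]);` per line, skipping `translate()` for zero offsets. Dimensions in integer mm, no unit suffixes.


translate([486, 295, 0]) cube([2820, 174, 2340]);
translate([486, 4381, 0]) cube([2820, 174, 2340]);
translate([486, 469, 0]) cube([174, 3912, 2340]);
translate([3132, 469, 0]) cube([174, 3912, 2340]);


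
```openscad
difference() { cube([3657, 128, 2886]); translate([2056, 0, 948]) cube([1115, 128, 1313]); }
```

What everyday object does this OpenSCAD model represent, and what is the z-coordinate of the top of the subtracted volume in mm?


A wall with a window opening. The window head height is 2261 mm.

A wall with a rectangular opening subtracted — a window. Sill at z = 948, opening 1313 mm tall, so the head is at 948 + 1313 = 2261 mm.


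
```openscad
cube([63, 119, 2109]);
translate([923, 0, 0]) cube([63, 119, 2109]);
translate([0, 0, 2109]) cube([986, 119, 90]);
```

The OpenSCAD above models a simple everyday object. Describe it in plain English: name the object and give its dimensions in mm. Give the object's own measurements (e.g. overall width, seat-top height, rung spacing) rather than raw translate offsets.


A door frame. The clear opening is 860 mm wide and 2109 mm high. Two 63 mm wide jambs, 119 mm deep, stand either side of the opening from the floor to the top of the opening. A 90 mm thick head sits across the top of both jambs, spanning the full outside width of the frame.


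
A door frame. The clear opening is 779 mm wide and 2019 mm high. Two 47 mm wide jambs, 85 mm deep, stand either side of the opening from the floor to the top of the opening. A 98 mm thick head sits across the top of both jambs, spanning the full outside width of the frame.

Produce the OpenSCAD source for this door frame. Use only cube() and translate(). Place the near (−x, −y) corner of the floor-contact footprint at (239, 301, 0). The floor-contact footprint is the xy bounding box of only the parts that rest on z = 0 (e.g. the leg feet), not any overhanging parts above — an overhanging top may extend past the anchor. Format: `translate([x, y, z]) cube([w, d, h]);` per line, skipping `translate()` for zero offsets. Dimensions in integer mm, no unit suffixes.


translate([239, 301, 0]) cube([47, 85, 2019]);
translate([1065, 301, 0]) cube([47, 85, 2019]);
translate([239, 301, 2019]) cube([873, 85, 98]);


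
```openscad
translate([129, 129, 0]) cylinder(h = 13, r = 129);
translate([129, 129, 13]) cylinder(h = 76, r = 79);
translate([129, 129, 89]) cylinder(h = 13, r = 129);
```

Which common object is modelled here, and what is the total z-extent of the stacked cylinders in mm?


A spool. The overall height is 102 mm.

Three coaxial cylinders, large–small–large — a spool. Two 13 mm flanges and a 76 mm core give 13 + 76 + 13 = 102 mm.


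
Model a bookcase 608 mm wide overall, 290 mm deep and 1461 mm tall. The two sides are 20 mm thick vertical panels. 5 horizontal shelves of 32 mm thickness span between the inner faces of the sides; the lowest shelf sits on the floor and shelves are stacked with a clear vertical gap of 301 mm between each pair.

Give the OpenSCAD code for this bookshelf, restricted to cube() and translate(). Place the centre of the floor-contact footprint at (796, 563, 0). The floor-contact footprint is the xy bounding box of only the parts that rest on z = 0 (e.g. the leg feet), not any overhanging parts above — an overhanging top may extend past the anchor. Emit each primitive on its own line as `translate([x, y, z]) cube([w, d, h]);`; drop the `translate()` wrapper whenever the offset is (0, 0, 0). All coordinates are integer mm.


translate([492, 418, 0]) cube([20, 290, 1461]);
translate([1080, 418, 0]) cube([20, 290, 1461]);
translate([512, 418, 0]) cube([568, 290, 32]);
translate([512, 418, 333]) cube([568, 290, 32]);
translate([512, 418, 666]) cube([568, 290, 32]);
translate([512, 418, 999]) cube([568, 290, 32]);
translate([512, 418, 1332]) cube([568, 290, 32]);


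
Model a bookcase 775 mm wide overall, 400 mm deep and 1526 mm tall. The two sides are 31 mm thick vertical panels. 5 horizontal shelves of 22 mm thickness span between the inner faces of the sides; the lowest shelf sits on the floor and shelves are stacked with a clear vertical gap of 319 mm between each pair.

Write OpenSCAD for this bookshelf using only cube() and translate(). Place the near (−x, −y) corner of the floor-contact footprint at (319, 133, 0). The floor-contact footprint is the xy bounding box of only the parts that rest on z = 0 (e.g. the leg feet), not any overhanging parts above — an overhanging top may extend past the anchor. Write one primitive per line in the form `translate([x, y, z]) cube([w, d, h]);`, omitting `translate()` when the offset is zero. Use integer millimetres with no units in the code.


translate([319, 133, 0]) cube([31, 400, 1526]);
translate([1063, 133, 0]) cube([31, 400, 1526]);
translate([350, 133, 0]) cube([713, 400, 22]);
translate([350, 133, 341]) cube([713, 400, 22]);
translate([350, 133, 682]) cube([713, 400, 22]);
translate([350, 133, 1023]) cube([713, 400, 22]);
translate([350, 133, 1364]) cube([713, 400, 22]);
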